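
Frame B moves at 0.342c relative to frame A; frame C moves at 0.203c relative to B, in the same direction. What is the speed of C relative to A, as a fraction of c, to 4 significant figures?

u ≈ 0.5096c

Compose boost 2: (0.203 + 0.342)/(1 + 0.203×0.342) = 0.5450/1.06943 = 0.5096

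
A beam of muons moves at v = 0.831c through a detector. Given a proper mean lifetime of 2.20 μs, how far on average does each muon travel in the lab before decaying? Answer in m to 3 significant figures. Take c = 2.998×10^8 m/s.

d ≈ 985 m

γ = 1/√(1 − 0.831²) = 1.7977
Dilated lifetime: Δt = γτ₀ = 1.7977 × 2.20 μs = 3.9549 μs
d = vΔt = 0.831c × 3.9549 μs = 2.4913×10^8 m/s × 3.9549×10^-6 s = 985 m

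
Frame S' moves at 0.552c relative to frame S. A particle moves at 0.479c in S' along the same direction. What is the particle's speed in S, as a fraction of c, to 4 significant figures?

u ≈ 0.8154c

Relativistic velocity addition: u = (u' + v)/(1 + u'v/c²)
= (0.479 + 0.552)/(1 + 0.479×0.552) = 1.031/1.26441 = 0.8154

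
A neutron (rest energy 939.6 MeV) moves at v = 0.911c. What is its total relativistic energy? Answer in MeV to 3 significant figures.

γ = 1/√(1 − 0.911²) = 2.4248
E = γm₀c² = 2.4248 × 939.6 MeV = 2280 MeV

E ≈ 2280 MeV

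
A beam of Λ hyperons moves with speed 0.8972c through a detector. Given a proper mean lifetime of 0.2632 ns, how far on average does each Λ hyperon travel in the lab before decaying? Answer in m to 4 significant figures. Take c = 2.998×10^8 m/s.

d ≈ 0.1603 m

γ = 1/√(1 − 0.8972²) = 2.26437
Dilated lifetime: Δt = γτ₀ = 2.26437 × 0.2632 ns = 0.595981 ns
d = vΔt = 0.8972c × 0.595981 ns = 2.68981×10^8 m/s × 5.95981×10^-10 s = 0.1603 m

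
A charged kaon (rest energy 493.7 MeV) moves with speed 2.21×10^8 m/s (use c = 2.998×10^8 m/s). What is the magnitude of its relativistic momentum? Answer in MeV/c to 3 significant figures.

β = v/c = 2.21×10^8 / 2.998×10^8 = 0.73716
γ = 1/√(1 − 0.73716²) = 1.4799
p = γβm₀c = 1.4799 × 0.73716 × 493.7 MeV/c = 539 MeV/c

p ≈ 539 MeV/c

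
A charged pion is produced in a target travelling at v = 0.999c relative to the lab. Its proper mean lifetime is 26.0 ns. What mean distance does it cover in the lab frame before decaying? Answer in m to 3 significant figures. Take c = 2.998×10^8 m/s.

d ≈ 174 m

γ = 1/√(1 − 0.999²) = 22.366
Dilated lifetime: Δt = γτ₀ = 22.366 × 26.0 ns = 581.52 ns
d = vΔt = 0.999c × 581.52 ns = 2.9950×10^8 m/s × 5.8152×10^-7 s = 174 m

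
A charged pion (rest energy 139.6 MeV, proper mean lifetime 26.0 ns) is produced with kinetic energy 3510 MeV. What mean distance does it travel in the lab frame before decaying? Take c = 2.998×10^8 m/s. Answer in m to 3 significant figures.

γ = 1 + K/(m₀c²) = 1 + 3510/139.6 = 26.143
β = √(1 − 1/γ²) = 0.99927
Dilated lifetime: γτ₀ = 26.143 × 26.0 ns = 679.72 ns
d = βc·γτ₀ = 0.99927 × (2.998×10^8 m/s) × 6.7972×10^-7 s = 204 m

d ≈ 204 m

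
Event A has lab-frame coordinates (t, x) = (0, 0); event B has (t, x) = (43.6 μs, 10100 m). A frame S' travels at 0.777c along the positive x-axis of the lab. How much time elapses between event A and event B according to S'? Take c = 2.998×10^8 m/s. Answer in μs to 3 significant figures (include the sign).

γ = 1/√(1 − 0.777²) = 1.5886
Δt' = γ(Δt − vΔx/c²) = 1.5886 × (43.6 μs − 0.777×10100 m / (2.998×10^8 m/s))
= 1.5886 × (17.424 μs) = 27.7 μs

Δt' ≈ 27.7 μs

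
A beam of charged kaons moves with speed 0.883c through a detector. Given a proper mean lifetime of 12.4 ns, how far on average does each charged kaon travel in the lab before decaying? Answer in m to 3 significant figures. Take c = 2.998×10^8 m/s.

d ≈ 6.99 m

γ = 1/√(1 − 0.883²) = 2.1305
Dilated lifetime: Δt = γτ₀ = 2.1305 × 12.4 ns = 26.418 ns
d = vΔt = 0.883c × 26.418 ns = 2.6472×10^8 m/s × 2.6418×10^-8 s = 6.99 m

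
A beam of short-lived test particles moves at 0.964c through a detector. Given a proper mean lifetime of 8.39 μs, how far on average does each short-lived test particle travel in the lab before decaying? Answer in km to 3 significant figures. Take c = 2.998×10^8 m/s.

γ = 1/√(1 − 0.964²) = 3.7608
Dilated lifetime: Δt = γτ₀ = 3.7608 × 8.39 μs = 31.553 μs
d = vΔt = 0.964c × 31.553 μs = 2.8901×10^8 m/s × 3.1553×10^-5 s = 9.12 km

d ≈ 9.12 km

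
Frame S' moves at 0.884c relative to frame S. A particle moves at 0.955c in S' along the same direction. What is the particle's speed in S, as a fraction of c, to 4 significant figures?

Relativistic velocity addition: u = (u' + v)/(1 + u'v/c²)
= (0.955 + 0.884)/(1 + 0.955×0.884) = 1.839/1.84422 = 0.9972

u ≈ 0.9972c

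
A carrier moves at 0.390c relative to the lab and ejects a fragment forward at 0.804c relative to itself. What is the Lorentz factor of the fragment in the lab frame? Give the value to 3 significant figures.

γ ≈ 2.40

u_lab = (0.804 + 0.390)/(1 + 0.804×0.390) = 1.194/1.31356 = 0.908980
γ = 1/√(1 − 0.908980²) = 2.40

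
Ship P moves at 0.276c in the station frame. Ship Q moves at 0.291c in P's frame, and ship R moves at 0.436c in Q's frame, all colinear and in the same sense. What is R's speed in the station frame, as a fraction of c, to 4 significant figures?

Compose boost 2: (0.291 + 0.276)/(1 + 0.291×0.276) = 0.5670/1.08032 = 0.524846
Compose boost 3: (0.436 + 0.524846)/(1 + 0.436×0.524846) = 0.960846/1.22883 = 0.7819

u ≈ 0.7819c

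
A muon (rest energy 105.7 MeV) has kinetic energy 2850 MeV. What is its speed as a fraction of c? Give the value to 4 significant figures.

γ = 1 + K/(m₀c²) = 1 + 2850/105.7 = 27.9631
β = √(1 − 1/γ²) = 0.9994

β ≈ 0.9994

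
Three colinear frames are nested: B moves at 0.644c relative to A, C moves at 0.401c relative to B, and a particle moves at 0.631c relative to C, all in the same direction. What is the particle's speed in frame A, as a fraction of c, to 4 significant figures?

u ≈ 0.9590c

Compose boost 2: (0.401 + 0.644)/(1 + 0.401×0.644) = 1.045/1.25824 = 0.830523
Compose boost 3: (0.631 + 0.830523)/(1 + 0.631×0.830523) = 1.46152/1.52406 = 0.9590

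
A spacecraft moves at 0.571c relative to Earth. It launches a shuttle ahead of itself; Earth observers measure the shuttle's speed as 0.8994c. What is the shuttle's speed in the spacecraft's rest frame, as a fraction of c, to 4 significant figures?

u' ≈ 0.6751c

Inverse velocity addition: u' = (u − v)/(1 − uv/c²)
= (0.8994 − 0.571)/(1 − 0.8994×0.571) = 0.3284/0.486443 = 0.6751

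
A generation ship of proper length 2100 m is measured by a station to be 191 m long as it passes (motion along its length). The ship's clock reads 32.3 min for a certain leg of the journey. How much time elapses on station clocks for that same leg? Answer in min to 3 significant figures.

Length contraction ⇒ γ = L₀/L = 2100/191 = 10.995
Time dilation: Δt = γτ₀ = 10.995 × 32.3 min = 355 min

Δt ≈ 355 min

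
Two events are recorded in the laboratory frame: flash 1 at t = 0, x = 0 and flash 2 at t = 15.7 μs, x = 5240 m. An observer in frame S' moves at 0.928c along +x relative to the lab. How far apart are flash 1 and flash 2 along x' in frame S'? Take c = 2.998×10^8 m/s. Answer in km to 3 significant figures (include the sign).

γ = 1/√(1 − 0.928²) = 2.6840
Δx' = γ(Δx − vΔt) = 2.6840 × (5240 m − 0.928×(2.998×10^8 m/s)×15.7×10^-6 s)
= 2.6840 × (872.03 m) = 2.34 km

Δx' ≈ 2.34 km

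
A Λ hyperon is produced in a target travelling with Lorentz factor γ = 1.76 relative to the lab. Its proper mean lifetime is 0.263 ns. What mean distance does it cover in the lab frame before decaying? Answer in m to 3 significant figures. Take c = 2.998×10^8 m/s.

d ≈ 0.114 m

β = √(1 − 1/γ²) = √(1 − 1/1.76²) = 0.82290
Dilated lifetime: Δt = γτ₀ = 1.76 × 0.263 ns = 0.46288 ns
d = vΔt = 0.82290c × 0.46288 ns = 2.4671×10^8 m/s × 4.6288×10^-10 s = 0.114 m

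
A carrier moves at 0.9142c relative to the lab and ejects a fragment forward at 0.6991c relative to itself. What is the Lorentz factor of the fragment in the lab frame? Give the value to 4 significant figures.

γ ≈ 5.657

u_lab = (0.6991 + 0.9142)/(1 + 0.6991×0.9142) = 1.6133/1.639117 = 0.9842493
γ = 1/√(1 − 0.9842493²) = 5.657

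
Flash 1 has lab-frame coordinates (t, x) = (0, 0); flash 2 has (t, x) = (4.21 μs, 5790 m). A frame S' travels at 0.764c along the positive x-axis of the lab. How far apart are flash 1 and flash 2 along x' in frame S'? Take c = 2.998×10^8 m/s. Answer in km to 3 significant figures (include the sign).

Δx' ≈ 7.48 km

γ = 1/√(1 − 0.764²) = 1.5499
Δx' = γ(Δx − vΔt) = 1.5499 × (5790 m − 0.764×(2.998×10^8 m/s)×4.21×10^-6 s)
= 1.5499 × (4825.7 m) = 7.48 km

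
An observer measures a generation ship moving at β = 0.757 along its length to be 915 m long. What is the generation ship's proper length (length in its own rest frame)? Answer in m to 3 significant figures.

L₀ ≈ 1400 m

γ = 1/√(1 − 0.757²) = 1.5304
L₀ = γL = 1.5304 × 915 = 1400 m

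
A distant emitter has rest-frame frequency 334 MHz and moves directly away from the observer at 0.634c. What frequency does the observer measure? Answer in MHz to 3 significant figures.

Relativistic Doppler: f_obs = f_src √((1−β)/(1+β))
= 334 × √(0.36600/1.6340) = 334 × 0.47328 = 158 MHz

f_obs ≈ 158 MHz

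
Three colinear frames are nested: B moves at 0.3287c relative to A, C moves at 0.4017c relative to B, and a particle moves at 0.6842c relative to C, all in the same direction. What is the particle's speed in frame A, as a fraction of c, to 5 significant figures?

Compose boost 2: (0.4017 + 0.3287)/(1 + 0.4017×0.3287) = 0.73040/1.132039 = 0.6452076
Compose boost 3: (0.6842 + 0.6452076)/(1 + 0.6842×0.6452076) = 1.329408/1.441451 = 0.92227

u ≈ 0.92227c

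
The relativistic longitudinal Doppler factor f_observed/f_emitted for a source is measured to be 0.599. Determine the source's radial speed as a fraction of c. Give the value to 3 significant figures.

f_obs/f_src = √((1−β)/(1+β)) = 0.599  ⇒  (1−β)/(1+β) = 0.35880
β = |1 − D²|/(1 + D²) = |1 − 0.35880|/(1 + 0.35880) = 0.472

β ≈ 0.472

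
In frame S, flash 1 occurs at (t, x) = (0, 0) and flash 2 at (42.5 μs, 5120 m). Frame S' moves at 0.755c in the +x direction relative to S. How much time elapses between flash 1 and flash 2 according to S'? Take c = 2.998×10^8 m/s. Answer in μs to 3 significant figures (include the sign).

γ = 1/√(1 − 0.755²) = 1.5250
Δt' = γ(Δt − vΔx/c²) = 1.5250 × (42.5 μs − 0.755×5120 m / (2.998×10^8 m/s))
= 1.5250 × (29.606 μs) = 45.2 μs

Δt' ≈ 45.2 μs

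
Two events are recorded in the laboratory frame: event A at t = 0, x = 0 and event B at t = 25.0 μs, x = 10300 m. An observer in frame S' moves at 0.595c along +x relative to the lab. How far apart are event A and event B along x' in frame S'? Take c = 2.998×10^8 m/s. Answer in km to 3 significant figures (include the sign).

γ = 1/√(1 − 0.595²) = 1.2442
Δx' = γ(Δx − vΔt) = 1.2442 × (10300 m − 0.595×(2.998×10^8 m/s)×25.0×10^-6 s)
= 1.2442 × (5840.5 m) = 7.27 km

Δx' ≈ 7.27 km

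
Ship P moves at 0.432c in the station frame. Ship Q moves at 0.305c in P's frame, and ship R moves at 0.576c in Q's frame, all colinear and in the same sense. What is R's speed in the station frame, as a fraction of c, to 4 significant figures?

Compose boost 2: (0.305 + 0.432)/(1 + 0.305×0.432) = 0.7370/1.13176 = 0.651198
Compose boost 3: (0.576 + 0.651198)/(1 + 0.576×0.651198) = 1.22720/1.37509 = 0.8924

u ≈ 0.8924c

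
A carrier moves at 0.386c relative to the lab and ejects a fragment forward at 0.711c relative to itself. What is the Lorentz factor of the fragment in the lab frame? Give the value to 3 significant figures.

γ ≈ 1.96

u_lab = (0.711 + 0.386)/(1 + 0.711×0.386) = 1.097/1.27445 = 0.860766
γ = 1/√(1 − 0.860766²) = 1.96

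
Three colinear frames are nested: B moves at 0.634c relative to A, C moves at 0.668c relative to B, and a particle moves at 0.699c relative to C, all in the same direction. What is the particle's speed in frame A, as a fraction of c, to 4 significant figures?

u ≈ 0.9843c

Compose boost 2: (0.668 + 0.634)/(1 + 0.668×0.634) = 1.302/1.42351 = 0.914639
Compose boost 3: (0.699 + 0.914639)/(1 + 0.699×0.914639) = 1.61364/1.63933 = 0.9843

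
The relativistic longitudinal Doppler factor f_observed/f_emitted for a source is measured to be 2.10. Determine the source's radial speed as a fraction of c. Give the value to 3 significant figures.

f_obs/f_src = √((1+β)/(1−β)) = 2.10  ⇒  (1+β)/(1−β) = 4.4100
β = |1 − D²|/(1 + D²) = |1 − 4.4100|/(1 + 4.4100) = 0.630

β ≈ 0.630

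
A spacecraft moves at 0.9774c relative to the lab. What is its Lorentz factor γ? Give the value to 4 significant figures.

γ ≈ 4.730

γ = 1/√(1 − β²) = 1/√(1 − 0.9774²) = 1/√(0.0446892) = 4.730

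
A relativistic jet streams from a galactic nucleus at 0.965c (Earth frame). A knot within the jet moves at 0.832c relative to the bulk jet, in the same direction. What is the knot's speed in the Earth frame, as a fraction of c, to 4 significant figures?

Relativistic velocity addition: u = (u' + v)/(1 + u'v/c²)
= (0.832 + 0.965)/(1 + 0.832×0.965) = 1.797/1.80288 = 0.9967

u ≈ 0.9967c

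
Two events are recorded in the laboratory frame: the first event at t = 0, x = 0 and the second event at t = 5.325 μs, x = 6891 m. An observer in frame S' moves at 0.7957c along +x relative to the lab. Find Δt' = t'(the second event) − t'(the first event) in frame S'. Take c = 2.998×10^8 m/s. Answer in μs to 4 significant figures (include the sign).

γ = 1/√(1 − 0.7957²) = 1.65101
Δt' = γ(Δt − vΔx/c²) = 1.65101 × (5.325 μs − 0.7957×6891 m / (2.998×10^8 m/s))
= 1.65101 × (-12.9644 μs) = -21.40 μs

Δt' ≈ -21.40 μs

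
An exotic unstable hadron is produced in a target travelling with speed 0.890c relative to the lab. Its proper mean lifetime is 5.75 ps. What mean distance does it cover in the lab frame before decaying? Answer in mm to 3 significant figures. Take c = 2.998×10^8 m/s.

d ≈ 3.36 mm

γ = 1/√(1 − 0.890²) = 2.1932
Dilated lifetime: Δt = γτ₀ = 2.1932 × 5.75 ps = 12.611 ps
d = vΔt = 0.890c × 12.611 ps = 2.6682×10^8 m/s × 1.2611×10^-11 s = 3.36 mm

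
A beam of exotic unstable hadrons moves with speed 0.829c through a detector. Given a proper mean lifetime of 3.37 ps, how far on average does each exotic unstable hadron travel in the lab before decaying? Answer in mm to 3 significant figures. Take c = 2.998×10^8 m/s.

γ = 1/√(1 − 0.829²) = 1.7881
Dilated lifetime: Δt = γτ₀ = 1.7881 × 3.37 ps = 6.0259 ps
d = vΔt = 0.829c × 6.0259 ps = 2.4853×10^8 m/s × 6.0259×10^-12 s = 1.50 mm

d ≈ 1.50 mm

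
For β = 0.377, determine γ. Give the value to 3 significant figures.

γ ≈ 1.08

γ = 1/√(1 − β²) = 1/√(1 − 0.377²) = 1/√(0.85787) = 1.08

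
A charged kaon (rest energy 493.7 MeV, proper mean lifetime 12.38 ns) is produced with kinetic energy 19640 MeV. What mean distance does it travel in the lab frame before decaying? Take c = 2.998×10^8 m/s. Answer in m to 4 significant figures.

γ = 1 + K/(m₀c²) = 1 + 19640/493.7 = 40.7812
β = √(1 − 1/γ²) = 0.999699
Dilated lifetime: γτ₀ = 40.7812 × 12.38 ns = 504.872 ns
d = βc·γτ₀ = 0.999699 × (2.998×10^8 m/s) × 5.04872×10^-7 s = 151.3 m

d ≈ 151.3 m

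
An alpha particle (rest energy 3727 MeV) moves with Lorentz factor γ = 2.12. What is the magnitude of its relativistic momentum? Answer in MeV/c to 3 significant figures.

β = √(1 − 1/γ²) = √(1 − 1/2.12²) = 0.88176
p = γβm₀c = 2.12 × 0.88176 × 3727 MeV/c = 6970 MeV/c

p ≈ 6970 MeV/c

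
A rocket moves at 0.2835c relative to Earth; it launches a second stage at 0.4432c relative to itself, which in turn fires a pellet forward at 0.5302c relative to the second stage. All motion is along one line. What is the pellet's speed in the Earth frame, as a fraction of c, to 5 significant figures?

u ≈ 0.87595c

Compose boost 2: (0.4432 + 0.2835)/(1 + 0.4432×0.2835) = 0.72670/1.125647 = 0.6455842
Compose boost 3: (0.5302 + 0.6455842)/(1 + 0.5302×0.6455842) = 1.175784/1.342289 = 0.87595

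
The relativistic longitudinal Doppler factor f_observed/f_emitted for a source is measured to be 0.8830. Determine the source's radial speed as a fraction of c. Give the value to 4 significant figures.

β ≈ 0.1238

f_obs/f_src = √((1−β)/(1+β)) = 0.8830  ⇒  (1−β)/(1+β) = 0.779689
β = |1 − D²|/(1 + D²) = |1 − 0.779689|/(1 + 0.779689) = 0.1238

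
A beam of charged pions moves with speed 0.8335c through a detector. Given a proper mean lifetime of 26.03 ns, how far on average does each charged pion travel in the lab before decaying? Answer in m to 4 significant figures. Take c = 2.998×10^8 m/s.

γ = 1/√(1 − 0.8335²) = 1.80989
Dilated lifetime: Δt = γτ₀ = 1.80989 × 26.03 ns = 47.1115 ns
d = vΔt = 0.8335c × 47.1115 ns = 2.49883×10^8 m/s × 4.71115×10^-8 s = 11.77 m

d ≈ 11.77 m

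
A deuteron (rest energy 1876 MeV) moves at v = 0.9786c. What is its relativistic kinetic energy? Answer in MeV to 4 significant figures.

γ = 1/√(1 − 0.9786²) = 4.85975
K = (γ − 1)m₀c² = (4.85975 − 1) × 1876 MeV = 3.85975 × 1876 MeV = 7241 MeV

K ≈ 7241 MeV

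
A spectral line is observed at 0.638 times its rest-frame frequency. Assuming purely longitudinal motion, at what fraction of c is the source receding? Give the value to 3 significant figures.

f_obs/f_src = √((1−β)/(1+β)) = 0.638  ⇒  (1−β)/(1+β) = 0.40704
β = |1 − D²|/(1 + D²) = |1 − 0.40704|/(1 + 0.40704) = 0.421

β ≈ 0.421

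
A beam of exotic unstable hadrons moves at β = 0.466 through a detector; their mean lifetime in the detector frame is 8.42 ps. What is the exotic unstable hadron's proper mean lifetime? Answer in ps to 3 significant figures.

γ = 1/√(1 − 0.466²) = 1.1302
Proper time: τ₀ = Δt/γ = 8.42/1.1302 = 7.45 ps

τ₀ ≈ 7.45 ps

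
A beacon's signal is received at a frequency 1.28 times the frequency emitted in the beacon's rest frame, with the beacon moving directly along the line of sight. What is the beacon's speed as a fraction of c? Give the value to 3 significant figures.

β ≈ 0.242

f_obs/f_src = √((1+β)/(1−β)) = 1.28  ⇒  (1+β)/(1−β) = 1.6384
β = |1 − D²|/(1 + D²) = |1 − 1.6384|/(1 + 1.6384) = 0.242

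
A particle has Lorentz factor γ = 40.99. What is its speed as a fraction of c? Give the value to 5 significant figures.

β = √(1 − 1/γ²) = √(1 − 1/40.99²) = √(0.9994048) = 0.99970

β ≈ 0.99970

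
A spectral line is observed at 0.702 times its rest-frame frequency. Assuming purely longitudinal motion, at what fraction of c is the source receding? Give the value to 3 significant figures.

f_obs/f_src = √((1−β)/(1+β)) = 0.702  ⇒  (1−β)/(1+β) = 0.49280
β = |1 − D²|/(1 + D²) = |1 − 0.49280|/(1 + 0.49280) = 0.340

β ≈ 0.340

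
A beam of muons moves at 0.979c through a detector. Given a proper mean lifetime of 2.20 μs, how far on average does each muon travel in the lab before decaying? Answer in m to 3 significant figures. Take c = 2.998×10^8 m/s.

γ = 1/√(1 − 0.979²) = 4.9053
Dilated lifetime: Δt = γτ₀ = 4.9053 × 2.20 μs = 10.792 μs
d = vΔt = 0.979c × 10.792 μs = 2.9350×10^8 m/s × 1.0792×10^-5 s = 3170 m

d ≈ 3170 m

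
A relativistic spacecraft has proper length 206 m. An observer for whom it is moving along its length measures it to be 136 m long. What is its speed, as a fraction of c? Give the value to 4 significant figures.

β ≈ 0.7511

γ = L₀/L = 206/136 = 1.51471
β = √(1 − 1/γ²) = 0.7511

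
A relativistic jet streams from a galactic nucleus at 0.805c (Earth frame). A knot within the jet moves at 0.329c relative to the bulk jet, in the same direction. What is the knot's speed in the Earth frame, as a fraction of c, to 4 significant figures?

Relativistic velocity addition: u = (u' + v)/(1 + u'v/c²)
= (0.329 + 0.805)/(1 + 0.329×0.805) = 1.134/1.26484 = 0.8966

u ≈ 0.8966c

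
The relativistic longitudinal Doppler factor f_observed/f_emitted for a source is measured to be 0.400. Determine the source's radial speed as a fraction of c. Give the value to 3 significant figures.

f_obs/f_src = √((1−β)/(1+β)) = 0.400  ⇒  (1−β)/(1+β) = 0.16000
β = |1 − D²|/(1 + D²) = |1 − 0.16000|/(1 + 0.16000) = 0.724

β ≈ 0.724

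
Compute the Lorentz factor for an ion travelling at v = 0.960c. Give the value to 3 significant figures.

γ = 1/√(1 − β²) = 1/√(1 − 0.960²) = 1/√(0.078400) = 3.57

γ ≈ 3.57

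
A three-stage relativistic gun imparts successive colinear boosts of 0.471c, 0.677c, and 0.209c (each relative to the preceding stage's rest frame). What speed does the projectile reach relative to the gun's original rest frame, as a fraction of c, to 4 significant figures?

Compose boost 2: (0.677 + 0.471)/(1 + 0.677×0.471) = 1.148/1.31887 = 0.870444
Compose boost 3: (0.209 + 0.870444)/(1 + 0.209×0.870444) = 1.07944/1.18192 = 0.9133

u ≈ 0.9133c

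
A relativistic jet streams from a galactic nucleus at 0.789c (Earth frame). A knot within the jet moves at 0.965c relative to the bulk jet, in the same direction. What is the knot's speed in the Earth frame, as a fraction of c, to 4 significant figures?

u ≈ 0.9958c

Relativistic velocity addition: u = (u' + v)/(1 + u'v/c²)
= (0.965 + 0.789)/(1 + 0.965×0.789) = 1.754/1.76138 = 0.9958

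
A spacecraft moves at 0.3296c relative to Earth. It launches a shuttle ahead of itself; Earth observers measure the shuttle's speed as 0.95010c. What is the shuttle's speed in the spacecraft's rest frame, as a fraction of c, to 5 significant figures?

Inverse velocity addition: u' = (u − v)/(1 − uv/c²)
= (0.95010 − 0.3296)/(1 − 0.95010×0.3296) = 0.62050/0.6868470 = 0.90340

u' ≈ 0.90340c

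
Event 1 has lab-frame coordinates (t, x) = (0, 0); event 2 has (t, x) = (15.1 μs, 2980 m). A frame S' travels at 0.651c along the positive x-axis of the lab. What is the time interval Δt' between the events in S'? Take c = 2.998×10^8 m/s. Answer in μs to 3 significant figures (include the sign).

Δt' ≈ 11.4 μs

γ = 1/√(1 − 0.651²) = 1.3174
Δt' = γ(Δt − vΔx/c²) = 1.3174 × (15.1 μs − 0.651×2980 m / (2.998×10^8 m/s))
= 1.3174 × (8.6291 μs) = 11.4 μs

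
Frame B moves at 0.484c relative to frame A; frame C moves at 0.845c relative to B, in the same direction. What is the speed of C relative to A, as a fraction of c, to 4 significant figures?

u ≈ 0.9432c

Compose boost 2: (0.845 + 0.484)/(1 + 0.845×0.484) = 1.329/1.40898 = 0.9432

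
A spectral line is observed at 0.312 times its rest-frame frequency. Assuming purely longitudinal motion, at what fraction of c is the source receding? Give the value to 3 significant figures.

f_obs/f_src = √((1−β)/(1+β)) = 0.312  ⇒  (1−β)/(1+β) = 0.097344
β = |1 − D²|/(1 + D²) = |1 − 0.097344|/(1 + 0.097344) = 0.823

β ≈ 0.823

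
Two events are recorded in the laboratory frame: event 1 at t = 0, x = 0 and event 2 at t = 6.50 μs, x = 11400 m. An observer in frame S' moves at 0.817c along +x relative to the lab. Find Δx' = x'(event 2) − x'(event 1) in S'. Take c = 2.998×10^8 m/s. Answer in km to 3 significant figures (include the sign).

Δx' ≈ 17.0 km

γ = 1/√(1 − 0.817²) = 1.7342
Δx' = γ(Δx − vΔt) = 1.7342 × (11400 m − 0.817×(2.998×10^8 m/s)×6.50×10^-6 s)
= 1.7342 × (9807.9 m) = 17.0 km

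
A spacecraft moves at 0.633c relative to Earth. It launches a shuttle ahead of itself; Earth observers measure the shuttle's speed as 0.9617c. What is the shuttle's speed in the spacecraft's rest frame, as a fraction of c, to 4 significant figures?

Inverse velocity addition: u' = (u − v)/(1 − uv/c²)
= (0.9617 − 0.633)/(1 − 0.9617×0.633) = 0.3287/0.391244 = 0.8401

u' ≈ 0.8401c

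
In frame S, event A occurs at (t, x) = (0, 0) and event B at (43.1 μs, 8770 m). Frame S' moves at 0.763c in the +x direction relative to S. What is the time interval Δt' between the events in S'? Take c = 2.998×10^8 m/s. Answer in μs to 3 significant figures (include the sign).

γ = 1/√(1 − 0.763²) = 1.5470
Δt' = γ(Δt − vΔx/c²) = 1.5470 × (43.1 μs − 0.763×8770 m / (2.998×10^8 m/s))
= 1.5470 × (20.780 μs) = 32.1 μs

Δt' ≈ 32.1 μs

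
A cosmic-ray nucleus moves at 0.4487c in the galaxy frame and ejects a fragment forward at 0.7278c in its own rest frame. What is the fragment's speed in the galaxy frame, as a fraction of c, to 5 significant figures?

Compose boost 2: (0.7278 + 0.4487)/(1 + 0.7278×0.4487) = 1.1765/1.326564 = 0.88688

u ≈ 0.88688c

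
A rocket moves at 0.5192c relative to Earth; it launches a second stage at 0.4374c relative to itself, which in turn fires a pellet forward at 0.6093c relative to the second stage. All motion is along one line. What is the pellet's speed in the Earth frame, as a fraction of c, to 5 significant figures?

Compose boost 2: (0.4374 + 0.5192)/(1 + 0.4374×0.5192) = 0.95660/1.227098 = 0.7795628
Compose boost 3: (0.6093 + 0.7795628)/(1 + 0.6093×0.7795628) = 1.388863/1.474988 = 0.94161

u ≈ 0.94161c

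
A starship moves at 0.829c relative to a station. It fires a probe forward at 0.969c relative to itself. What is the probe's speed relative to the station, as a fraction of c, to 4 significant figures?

u ≈ 0.9971c

Relativistic velocity addition: u = (u' + v)/(1 + u'v/c²)
= (0.969 + 0.829)/(1 + 0.969×0.829) = 1.798/1.80330 = 0.9971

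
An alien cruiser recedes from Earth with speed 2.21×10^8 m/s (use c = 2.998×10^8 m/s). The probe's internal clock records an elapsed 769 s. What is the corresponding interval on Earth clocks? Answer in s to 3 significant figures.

Δt ≈ 1140 s

β = v/c = 2.21×10^8 / 2.998×10^8 = 0.73716
γ = 1/√(1 − 0.73716²) = 1.4799
Time dilation: Δt = γτ₀ = 1.4799 × 769 s = 1140 s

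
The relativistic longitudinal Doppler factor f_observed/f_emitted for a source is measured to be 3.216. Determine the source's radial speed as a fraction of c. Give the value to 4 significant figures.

f_obs/f_src = √((1+β)/(1−β)) = 3.216  ⇒  (1+β)/(1−β) = 10.3427
β = |1 − D²|/(1 + D²) = |1 − 10.3427|/(1 + 10.3427) = 0.8237

β ≈ 0.8237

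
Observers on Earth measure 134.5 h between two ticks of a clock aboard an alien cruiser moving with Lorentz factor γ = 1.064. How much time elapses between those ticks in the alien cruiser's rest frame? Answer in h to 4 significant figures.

τ₀ ≈ 126.4 h

γ = 1.064 (given)
Proper time: τ₀ = Δt/γ = 134.5/1.064 = 126.4 h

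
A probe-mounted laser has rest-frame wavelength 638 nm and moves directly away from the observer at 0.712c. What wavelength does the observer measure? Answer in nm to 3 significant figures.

λ_obs ≈ 1560 nm

Relativistic Doppler: λ_obs = λ_src √((1+β)/(1−β))
= 638 × √(1.7120/0.28800) = 638 × 2.4381 = 1560 nm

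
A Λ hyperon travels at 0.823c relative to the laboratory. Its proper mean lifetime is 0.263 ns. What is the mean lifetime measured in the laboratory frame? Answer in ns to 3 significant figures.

γ = 1/√(1 − 0.823²) = 1.7604
Time dilation: Δt = γτ₀ = 1.7604 × 0.263 ns = 0.463 ns

Δt ≈ 0.463 ns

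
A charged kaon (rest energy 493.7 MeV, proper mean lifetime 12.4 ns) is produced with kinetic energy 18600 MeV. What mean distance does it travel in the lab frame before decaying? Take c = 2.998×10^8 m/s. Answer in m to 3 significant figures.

γ = 1 + K/(m₀c²) = 1 + 18600/493.7 = 38.675
β = √(1 − 1/γ²) = 0.99967
Dilated lifetime: γτ₀ = 38.675 × 12.4 ns = 479.57 ns
d = βc·γτ₀ = 0.99967 × (2.998×10^8 m/s) × 4.7957×10^-7 s = 144 m

d ≈ 144 m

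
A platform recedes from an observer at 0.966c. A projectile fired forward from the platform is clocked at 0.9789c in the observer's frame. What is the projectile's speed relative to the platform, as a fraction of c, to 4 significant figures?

Inverse velocity addition: u' = (u − v)/(1 − uv/c²)
= (0.9789 − 0.966)/(1 − 0.9789×0.966) = 0.01290/0.0543826 = 0.2372

u' ≈ 0.2372c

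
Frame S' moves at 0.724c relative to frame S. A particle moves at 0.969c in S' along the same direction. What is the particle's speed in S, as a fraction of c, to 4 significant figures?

Relativistic velocity addition: u = (u' + v)/(1 + u'v/c²)
= (0.969 + 0.724)/(1 + 0.969×0.724) = 1.693/1.70156 = 0.9950

u ≈ 0.9950c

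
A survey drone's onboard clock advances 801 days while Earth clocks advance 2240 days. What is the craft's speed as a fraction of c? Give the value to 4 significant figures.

γ = Δt/τ₀ = 2240/801 = 2.79650
β = √(1 − 1/γ²) = √(1 − 1/2.79650²) = 0.9339

β ≈ 0.9339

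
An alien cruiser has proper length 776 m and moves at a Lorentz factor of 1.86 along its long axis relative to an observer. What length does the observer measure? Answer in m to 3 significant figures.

γ = 1.86 (given)
Length contraction: L = L₀/γ = 776/1.86 = 417 m

L ≈ 417 m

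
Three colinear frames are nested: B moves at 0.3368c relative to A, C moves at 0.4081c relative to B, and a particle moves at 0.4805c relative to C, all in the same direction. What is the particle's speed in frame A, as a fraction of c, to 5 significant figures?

Compose boost 2: (0.4081 + 0.3368)/(1 + 0.4081×0.3368) = 0.74490/1.137448 = 0.6548870
Compose boost 3: (0.4805 + 0.6548870)/(1 + 0.4805×0.6548870) = 1.135387/1.314673 = 0.86363

u ≈ 0.86363c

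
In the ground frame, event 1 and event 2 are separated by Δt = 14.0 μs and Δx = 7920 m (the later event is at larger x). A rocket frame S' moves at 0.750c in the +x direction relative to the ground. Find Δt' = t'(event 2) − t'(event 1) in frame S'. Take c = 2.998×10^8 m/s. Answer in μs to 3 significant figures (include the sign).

γ = 1/√(1 − 0.750²) = 1.5119
Δt' = γ(Δt − vΔx/c²) = 1.5119 × (14.0 μs − 0.750×7920 m / (2.998×10^8 m/s))
= 1.5119 × (-5.8132 μs) = -8.79 μs

Δt' ≈ -8.79 μs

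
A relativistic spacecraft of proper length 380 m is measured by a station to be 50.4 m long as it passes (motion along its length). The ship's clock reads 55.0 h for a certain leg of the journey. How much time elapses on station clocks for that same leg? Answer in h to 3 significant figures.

Length contraction ⇒ γ = L₀/L = 380/50.4 = 7.5397
Time dilation: Δt = γτ₀ = 7.5397 × 55.0 h = 415 h

Δt ≈ 415 h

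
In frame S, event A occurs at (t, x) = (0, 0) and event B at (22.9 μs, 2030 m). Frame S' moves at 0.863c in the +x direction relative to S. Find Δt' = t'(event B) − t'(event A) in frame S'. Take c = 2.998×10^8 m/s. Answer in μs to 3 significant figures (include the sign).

Δt' ≈ 33.8 μs

γ = 1/√(1 − 0.863²) = 1.9794
Δt' = γ(Δt − vΔx/c²) = 1.9794 × (22.9 μs − 0.863×2030 m / (2.998×10^8 m/s))
= 1.9794 × (17.056 μs) = 33.8 μs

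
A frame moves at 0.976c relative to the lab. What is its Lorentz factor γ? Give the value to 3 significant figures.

γ ≈ 4.59

γ = 1/√(1 − β²) = 1/√(1 − 0.976²) = 1/√(0.047424) = 4.59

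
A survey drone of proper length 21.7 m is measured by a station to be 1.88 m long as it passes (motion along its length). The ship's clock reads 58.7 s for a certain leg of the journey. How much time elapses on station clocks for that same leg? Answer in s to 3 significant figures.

Length contraction ⇒ γ = L₀/L = 21.7/1.88 = 11.543
Time dilation: Δt = γτ₀ = 11.543 × 58.7 s = 678 s

Δt ≈ 678 s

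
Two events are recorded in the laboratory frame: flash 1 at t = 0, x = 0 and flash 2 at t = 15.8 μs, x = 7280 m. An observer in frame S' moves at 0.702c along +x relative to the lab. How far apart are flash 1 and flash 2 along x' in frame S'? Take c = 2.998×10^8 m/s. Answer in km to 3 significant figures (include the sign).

Δx' ≈ 5.55 km

γ = 1/√(1 − 0.702²) = 1.4041
Δx' = γ(Δx − vΔt) = 1.4041 × (7280 m − 0.702×(2.998×10^8 m/s)×15.8×10^-6 s)
= 1.4041 × (3954.7 m) = 5.55 km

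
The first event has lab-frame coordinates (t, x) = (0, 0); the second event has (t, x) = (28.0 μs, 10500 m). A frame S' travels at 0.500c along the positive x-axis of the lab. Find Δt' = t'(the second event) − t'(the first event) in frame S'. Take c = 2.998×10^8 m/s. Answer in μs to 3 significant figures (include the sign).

γ = 1/√(1 − 0.500²) = 1.1547
Δt' = γ(Δt − vΔx/c²) = 1.1547 × (28.0 μs − 0.500×10500 m / (2.998×10^8 m/s))
= 1.1547 × (10.488 μs) = 12.1 μs

Δt' ≈ 12.1 μs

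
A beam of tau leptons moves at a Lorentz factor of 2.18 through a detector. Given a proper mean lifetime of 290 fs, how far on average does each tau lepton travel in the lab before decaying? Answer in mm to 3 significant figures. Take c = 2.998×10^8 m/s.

d ≈ 0.168 mm

β = √(1 − 1/γ²) = √(1 − 1/2.18²) = 0.88858
Dilated lifetime: Δt = γτ₀ = 2.18 × 290 fs = 632.20 fs
d = vΔt = 0.88858c × 632.20 fs = 2.6640×10^8 m/s × 6.3220×10^-13 s = 0.168 mm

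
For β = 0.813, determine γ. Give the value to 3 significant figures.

γ = 1/√(1 − β²) = 1/√(1 − 0.813²) = 1/√(0.33903) = 1.72

γ ≈ 1.72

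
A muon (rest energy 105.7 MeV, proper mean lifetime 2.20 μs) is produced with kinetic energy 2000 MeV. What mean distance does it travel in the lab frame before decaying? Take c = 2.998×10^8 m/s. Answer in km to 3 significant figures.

d ≈ 13.1 km

γ = 1 + K/(m₀c²) = 1 + 2000/105.7 = 19.921
β = √(1 − 1/γ²) = 0.99874
Dilated lifetime: γτ₀ = 19.921 × 2.20 μs = 43.827 μs
d = βc·γτ₀ = 0.99874 × (2.998×10^8 m/s) × 4.3827×10^-5 s = 13.1 km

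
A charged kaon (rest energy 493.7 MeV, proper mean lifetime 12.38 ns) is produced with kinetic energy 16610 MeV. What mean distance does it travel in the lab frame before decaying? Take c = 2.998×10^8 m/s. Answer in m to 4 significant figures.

γ = 1 + K/(m₀c²) = 1 + 16610/493.7 = 34.6439
β = √(1 − 1/γ²) = 0.999583
Dilated lifetime: γτ₀ = 34.6439 × 12.38 ns = 428.892 ns
d = βc·γτ₀ = 0.999583 × (2.998×10^8 m/s) × 4.28892×10^-7 s = 128.5 m

d ≈ 128.5 m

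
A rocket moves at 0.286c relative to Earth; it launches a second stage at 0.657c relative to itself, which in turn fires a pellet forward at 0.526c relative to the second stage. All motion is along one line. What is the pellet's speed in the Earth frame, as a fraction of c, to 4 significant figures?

Compose boost 2: (0.657 + 0.286)/(1 + 0.657×0.286) = 0.9430/1.18790 = 0.793837
Compose boost 3: (0.526 + 0.793837)/(1 + 0.526×0.793837) = 1.31984/1.41756 = 0.9311

u ≈ 0.9311c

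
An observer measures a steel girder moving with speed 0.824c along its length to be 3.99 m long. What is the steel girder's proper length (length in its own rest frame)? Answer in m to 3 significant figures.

γ = 1/√(1 − 0.824²) = 1.7649
L₀ = γL = 1.7649 × 3.99 = 7.04 m

L₀ ≈ 7.04 m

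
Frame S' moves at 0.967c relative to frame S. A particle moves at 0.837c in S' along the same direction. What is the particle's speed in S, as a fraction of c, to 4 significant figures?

u ≈ 0.9970c

Relativistic velocity addition: u = (u' + v)/(1 + u'v/c²)
= (0.837 + 0.967)/(1 + 0.837×0.967) = 1.804/1.80938 = 0.9970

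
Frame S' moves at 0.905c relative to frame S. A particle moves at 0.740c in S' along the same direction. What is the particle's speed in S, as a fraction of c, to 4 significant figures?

u ≈ 0.9852c

Relativistic velocity addition: u = (u' + v)/(1 + u'v/c²)
= (0.740 + 0.905)/(1 + 0.740×0.905) = 1.645/1.66970 = 0.9852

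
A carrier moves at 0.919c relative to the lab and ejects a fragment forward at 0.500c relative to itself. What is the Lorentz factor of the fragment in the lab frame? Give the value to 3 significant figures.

u_lab = (0.500 + 0.919)/(1 + 0.500×0.919) = 1.419/1.45950 = 0.972251
γ = 1/√(1 − 0.972251²) = 4.27

γ ≈ 4.27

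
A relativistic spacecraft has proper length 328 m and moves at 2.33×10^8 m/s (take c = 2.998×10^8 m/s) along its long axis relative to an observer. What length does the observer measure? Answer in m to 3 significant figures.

L ≈ 206 m

β = v/c = 2.33×10^8 / 2.998×10^8 = 0.77718
γ = 1/√(1 − 0.77718²) = 1.5891
Length contraction: L = L₀/γ = 328/1.5891 = 206 m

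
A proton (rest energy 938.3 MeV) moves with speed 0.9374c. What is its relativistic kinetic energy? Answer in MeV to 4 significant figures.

γ = 1/√(1 − 0.9374²) = 2.87146
K = (γ − 1)m₀c² = (2.87146 − 1) × 938.3 MeV = 1.87146 × 938.3 MeV = 1756 MeV

K ≈ 1756 MeV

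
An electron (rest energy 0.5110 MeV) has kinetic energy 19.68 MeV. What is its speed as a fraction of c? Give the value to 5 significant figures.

β ≈ 0.99968

γ = 1 + K/(m₀c²) = 1 + 19.68/0.5110 = 39.51272
β = √(1 − 1/γ²) = 0.99968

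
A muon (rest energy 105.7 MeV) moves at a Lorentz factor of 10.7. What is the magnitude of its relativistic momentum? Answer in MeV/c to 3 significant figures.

β = √(1 − 1/γ²) = √(1 − 1/10.7²) = 0.99562
p = γβm₀c = 10.7 × 0.99562 × 105.7 MeV/c = 1130 MeV/c

p ≈ 1130 MeV/c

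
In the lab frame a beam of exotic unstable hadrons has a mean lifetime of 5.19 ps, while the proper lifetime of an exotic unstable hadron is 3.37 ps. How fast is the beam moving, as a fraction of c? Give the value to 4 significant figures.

β ≈ 0.7605

γ = Δt/τ₀ = 5.19/3.37 = 1.54006
β = √(1 − 1/γ²) = √(1 − 1/1.54006²) = 0.7605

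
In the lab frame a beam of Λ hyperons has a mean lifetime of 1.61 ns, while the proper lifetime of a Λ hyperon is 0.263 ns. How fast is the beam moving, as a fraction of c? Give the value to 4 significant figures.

γ = Δt/τ₀ = 1.61/0.263 = 6.12167
β = √(1 − 1/γ²) = √(1 − 1/6.12167²) = 0.9866

β ≈ 0.9866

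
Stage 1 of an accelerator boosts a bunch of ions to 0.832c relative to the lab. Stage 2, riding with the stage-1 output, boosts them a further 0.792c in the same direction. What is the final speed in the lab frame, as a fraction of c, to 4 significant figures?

Compose boost 2: (0.792 + 0.832)/(1 + 0.792×0.832) = 1.624/1.65894 = 0.9789

u ≈ 0.9789c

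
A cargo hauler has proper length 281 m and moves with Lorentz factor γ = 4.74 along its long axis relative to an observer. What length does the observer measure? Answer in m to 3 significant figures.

L ≈ 59.3 m

γ = 4.74 (given)
Length contraction: L = L₀/γ = 281/4.74 = 59.3 m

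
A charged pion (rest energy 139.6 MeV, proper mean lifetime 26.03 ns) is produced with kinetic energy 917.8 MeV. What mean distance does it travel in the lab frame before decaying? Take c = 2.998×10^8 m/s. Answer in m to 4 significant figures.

d ≈ 58.59 m

γ = 1 + K/(m₀c²) = 1 + 917.8/139.6 = 7.57450
β = √(1 − 1/γ²) = 0.991247
Dilated lifetime: γτ₀ = 7.57450 × 26.03 ns = 197.164 ns
d = βc·γτ₀ = 0.991247 × (2.998×10^8 m/s) × 1.97164×10^-7 s = 58.59 m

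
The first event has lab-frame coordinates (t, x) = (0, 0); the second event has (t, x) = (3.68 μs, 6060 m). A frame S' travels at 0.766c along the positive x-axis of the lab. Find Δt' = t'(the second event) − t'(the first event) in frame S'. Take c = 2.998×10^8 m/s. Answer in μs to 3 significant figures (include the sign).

Δt' ≈ -18.4 μs

γ = 1/√(1 − 0.766²) = 1.5556
Δt' = γ(Δt − vΔx/c²) = 1.5556 × (3.68 μs − 0.766×6060 m / (2.998×10^8 m/s))
= 1.5556 × (-11.804 μs) = -18.4 μs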